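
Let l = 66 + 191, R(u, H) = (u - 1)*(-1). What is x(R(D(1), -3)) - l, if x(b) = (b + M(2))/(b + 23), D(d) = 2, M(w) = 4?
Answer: -5651/22 ≈ -256.86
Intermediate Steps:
R(u, H) = 1 - u (R(u, H) = (-1 + u)*(-1) = 1 - u)
x(b) = (4 + b)/(23 + b) (x(b) = (b + 4)/(b + 23) = (4 + b)/(23 + b))
l = 257
x(R(D(1), -3)) - l = (4 + (1 - 1*2))/(23 + (1 - 1*2)) - 1*257 = (4 + (1 - 2))/(23 + (1 - 2)) - 257 = (4 - 1)/(23 - 1) - 257 = 3/22 - 257 = -5651/22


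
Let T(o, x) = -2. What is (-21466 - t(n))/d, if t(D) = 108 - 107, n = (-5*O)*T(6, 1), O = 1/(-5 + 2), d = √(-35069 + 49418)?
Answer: -21467*√14349/14349 ≈ -179.21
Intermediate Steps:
d = √14349 ≈ 119.79
O = -⅓ (O = 1/(-3) = -⅓ ≈ -0.33333)
n = -10/3 (n = -5*(-⅓)*(-2) = (5/3)*(-2) = -10/3 ≈ -3.3333)
t(D) = 1
(-21466 - t(n))/d = (-21466 - 1*1)/(√14349) = (-21466 - 1)*(√14349/14349) = -21467*√14349/14349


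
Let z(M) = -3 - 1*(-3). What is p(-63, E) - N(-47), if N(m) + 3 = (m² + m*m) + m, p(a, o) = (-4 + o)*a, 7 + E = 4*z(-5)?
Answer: -3675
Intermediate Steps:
z(M) = 0 (z(M) = -3 + 3 = 0)
E = -7 (E = -7 + 4*0 = -7 + 0 = -7)
p(a, o) = a*(-4 + o)
N(m) = -3 + m + 2*m² (N(m) = -3 + ((m² + m*m) + m) = -3 + ((m² + m²) + m) = -3 + (2*m² + m) = -3 + (m + 2*m²) = -3 + m + 2*m²)
p(-63, E) - N(-47) = -63*(-4 - 7) - (-3 - 47 + 2*(-47)²) = -63*(-11) - (-3 - 47 + 2*2209) = 693 - (-3 - 47 + 4418) = 693 - 1*4368 = 693 - 4368 = -3675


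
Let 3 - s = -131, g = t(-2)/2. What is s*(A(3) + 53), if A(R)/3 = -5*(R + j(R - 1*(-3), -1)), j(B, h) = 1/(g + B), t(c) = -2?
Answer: 670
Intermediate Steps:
g = -1 (g = -2/2 = -2*1/2 = -1)
j(B, h) = 1/(-1 + B)
A(R) = -15*R - 15/(2 + R) (A(R) = 3*(-5*(R + 1/(-1 + (R - 1*(-3))))) = 3*(-5*(R + 1/(-1 + (R + 3)))) = 3*(-5*(R + 1/(-1 + (3 + R)))) = 3*(-5*(R + 1/(2 + R))) = 3*(-5*R - 5/(2 + R)) = -15*R - 15/(2 + R))
s = 134 (s = 3 - 1*(-131) = 3 + 131 = 134)
s*(A(3) + 53) = 134*(15*(-1 - 1*3*(2 + 3))/(2 + 3) + 53) = 134*(15*(-1 - 1*3*5)/5 + 53) = 134*(15*(1/5)*(-1 - 15) + 53) = 134*(15*(1/5)*(-16) + 53) = 134*(-48 + 53) = 134*5 = 670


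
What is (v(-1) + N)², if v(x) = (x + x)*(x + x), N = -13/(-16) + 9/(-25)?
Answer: 3171961/160000 ≈ 19.825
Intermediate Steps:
N = 181/400 (N = -13*(-1/16) + 9*(-1/25) = 13/16 - 9/25 = 181/400 ≈ 0.45250)
v(x) = 4*x² (v(x) = (2*x)*(2*x) = 4*x²)
(v(-1) + N)² = (4*(-1)² + 181/400)² = (4*1 + 181/400)² = (4 + 181/400)² = (1781/400)² = 3171961/160000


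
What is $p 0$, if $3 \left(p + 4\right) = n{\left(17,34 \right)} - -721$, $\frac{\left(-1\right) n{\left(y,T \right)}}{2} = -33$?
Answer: $0$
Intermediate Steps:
$n{\left(y,T \right)} = 66$ ($n{\left(y,T \right)} = \left(-2\right) \left(-33\right) = 66$)
$p = \frac{775}{3}$ ($p = -4 + \frac{66 - -721}{3} = -4 + \frac{66 + 721}{3} = -4 + \frac{1}{3} \cdot 787 = -4 + \frac{787}{3} = \frac{775}{3} \approx 258.33$)
$p 0 = \frac{775}{3} \cdot 0 = 0$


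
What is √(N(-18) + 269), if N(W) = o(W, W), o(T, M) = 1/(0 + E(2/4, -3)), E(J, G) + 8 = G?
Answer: √32538/11 ≈ 16.398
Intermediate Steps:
E(J, G) = -8 + G
o(T, M) = -1/11 (o(T, M) = 1/(0 + (-8 - 3)) = 1/(0 - 11) = 1/(-11) = -1/11)
N(W) = -1/11
√(N(-18) + 269) = √(-1/11 + 269) = √(2958/11) = √32538/11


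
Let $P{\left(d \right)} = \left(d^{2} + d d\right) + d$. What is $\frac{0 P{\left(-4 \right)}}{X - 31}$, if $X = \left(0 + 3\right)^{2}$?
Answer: $0$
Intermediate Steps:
$X = 9$ ($X = 3^{2} = 9$)
$P{\left(d \right)} = d + 2 d^{2}$ ($P{\left(d \right)} = \left(d^{2} + d^{2}\right) + d = 2 d^{2} + d = d + 2 d^{2}$)
$\frac{0 P{\left(-4 \right)}}{X - 31} = \frac{0 \left(- 4 \left(1 + 2 \left(-4\right)\right)\right)}{9 - 31} = \frac{0 \left(- 4 \left(1 - 8\right)\right)}{-22} = 0 \left(\left(-4\right) \left(-7\right)\right) \left(- \frac{1}{22}\right) = 0 \cdot 28 \left(- \frac{1}{22}\right) = 0 \left(- \frac{1}{22}\right) = 0$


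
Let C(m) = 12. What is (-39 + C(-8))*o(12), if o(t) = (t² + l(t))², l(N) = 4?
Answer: -591408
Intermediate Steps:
o(t) = (4 + t²)² (o(t) = (t² + 4)² = (4 + t²)²)
(-39 + C(-8))*o(12) = (-39 + 12)*(4 + 12²)² = -27*(4 + 144)² = -27*148² = -27*21904 = -591408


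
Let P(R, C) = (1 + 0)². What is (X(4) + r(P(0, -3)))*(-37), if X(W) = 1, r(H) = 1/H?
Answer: -74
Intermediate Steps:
P(R, C) = 1 (P(R, C) = 1² = 1)
(X(4) + r(P(0, -3)))*(-37) = (1 + 1/1)*(-37) = (1 + 1)*(-37) = 2*(-37) = -74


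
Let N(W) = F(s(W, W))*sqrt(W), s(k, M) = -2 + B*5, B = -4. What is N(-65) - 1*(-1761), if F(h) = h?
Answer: 1761 - 22*I*sqrt(65) ≈ 1761.0 - 177.37*I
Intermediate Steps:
s(k, M) = -22 (s(k, M) = -2 - 4*5 = -2 - 20 = -22)
N(W) = -22*sqrt(W)
N(-65) - 1*(-1761) = -22*I*sqrt(65) - 1*(-1761) = -22*I*sqrt(65) + 1761 = 1761 - 22*I*sqrt(65)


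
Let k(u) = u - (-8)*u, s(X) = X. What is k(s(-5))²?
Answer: 2025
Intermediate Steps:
k(u) = 9*u (k(u) = u + 8*u = 9*u)
k(s(-5))² = (9*(-5))² = (-45)² = 2025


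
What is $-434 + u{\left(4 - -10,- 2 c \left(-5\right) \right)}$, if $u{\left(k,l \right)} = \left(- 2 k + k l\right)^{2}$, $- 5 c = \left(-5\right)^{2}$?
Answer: $529550$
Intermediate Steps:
$c = -5$ ($c = - \frac{\left(-5\right)^{2}}{5} = \left(- \frac{1}{5}\right) 25 = -5$)
$-434 + u{\left(4 - -10,- 2 c \left(-5\right) \right)} = -434 + \left(4 - -10\right)^{2} \left(-2 + \left(-2\right) \left(-5\right) \left(-5\right)\right)^{2} = -434 + \left(4 + 10\right)^{2} \left(-2 + 10 \left(-5\right)\right)^{2} = -434 + 14^{2} \left(-2 - 50\right)^{2} = -434 + 196 \left(-52\right)^{2} = -434 + 196 \cdot 2704 = -434 + 529984 = 529550$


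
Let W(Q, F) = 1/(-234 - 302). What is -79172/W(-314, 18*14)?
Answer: 42436192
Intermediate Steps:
W(Q, F) = -1/536 (W(Q, F) = 1/(-536) = -1/536)
-79172/W(-314, 18*14) = -79172/(-1/536) = -79172*(-536) = 42436192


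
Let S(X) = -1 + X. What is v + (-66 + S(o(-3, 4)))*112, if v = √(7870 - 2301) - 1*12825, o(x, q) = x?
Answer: -20665 + √5569 ≈ -20590.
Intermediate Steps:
v = -12825 + √5569 (v = √5569 - 12825 = -12825 + √5569 ≈ -12750.)
v + (-66 + S(o(-3, 4)))*112 = (-12825 + √5569) + (-66 + (-1 - 3))*112 = (-12825 + √5569) + (-66 - 4)*112 = (-12825 + √5569) - 70*112 = (-12825 + √5569) - 7840 = -20665 + √5569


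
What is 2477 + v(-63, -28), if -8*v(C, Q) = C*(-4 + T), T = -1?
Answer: 19501/8 ≈ 2437.6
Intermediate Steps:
v(C, Q) = 5*C/8 (v(C, Q) = -C*(-4 - 1)/8 = -C*(-5)/8 = -(-5)*C/8 = 5*C/8)
2477 + v(-63, -28) = 2477 + (5/8)*(-63) = 2477 - 315/8 = 19501/8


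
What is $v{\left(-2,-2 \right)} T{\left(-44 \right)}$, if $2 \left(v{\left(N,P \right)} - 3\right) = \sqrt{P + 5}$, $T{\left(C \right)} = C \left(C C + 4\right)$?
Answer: $-256080 - 42680 \sqrt{3} \approx -3.3 \cdot 10^{5}$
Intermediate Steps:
$T{\left(C \right)} = C \left(4 + C^{2}\right)$ ($T{\left(C \right)} = C \left(C^{2} + 4\right) = C \left(4 + C^{2}\right)$)
$v{\left(N,P \right)} = 3 + \frac{\sqrt{5 + P}}{2}$ ($v{\left(N,P \right)} = 3 + \frac{\sqrt{P + 5}}{2} = 3 + \frac{\sqrt{5 + P}}{2}$)
$v{\left(-2,-2 \right)} T{\left(-44 \right)} = \left(3 + \frac{\sqrt{5 - 2}}{2}\right) \left(- 44 \left(4 + \left(-44\right)^{2}\right)\right) = \left(3 + \frac{\sqrt{3}}{2}\right) \left(- 44 \left(4 + 1936\right)\right) = \left(3 + \frac{\sqrt{3}}{2}\right) \left(\left(-44\right) 1940\right) = \left(3 + \frac{\sqrt{3}}{2}\right) \left(-85360\right) = -256080 - 42680 \sqrt{3}$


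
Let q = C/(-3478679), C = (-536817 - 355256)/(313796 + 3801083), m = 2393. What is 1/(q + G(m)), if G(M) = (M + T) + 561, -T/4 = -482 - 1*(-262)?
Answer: 14314343164841/54881191694892467 ≈ 0.00026082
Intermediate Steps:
T = 880 (T = -4*(-482 - 1*(-262)) = -4*(-482 + 262) = -4*(-220) = 880)
C = -892073/4114879 ≈ -0.21679
G(M) = 1441 + M (G(M) = (M + 880) + 561 = (880 + M) + 561 = 1441 + M)
q = 892073/14314343164841 (q = -892073/4114879/(-3478679) = -892073/4114879*(-1/3478679) = 892073/14314343164841 ≈ 6.2320e-8)
1/(q + G(m)) = 1/(892073/14314343164841 + (1441 + 2393)) = 1/(892073/14314343164841 + 3834) = 1/(54881191694892467/14314343164841) = 14314343164841/54881191694892467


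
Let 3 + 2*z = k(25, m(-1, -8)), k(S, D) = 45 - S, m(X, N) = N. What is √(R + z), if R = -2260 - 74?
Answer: I*√9302/2 ≈ 48.223*I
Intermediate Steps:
z = 17/2 (z = -3/2 + (45 - 1*25)/2 = -3/2 + (45 - 25)/2 = -3/2 + (½)*20 = -3/2 + 10 = 17/2 ≈ 8.5000)
R = -2334
√(R + z) = √(-2334 + 17/2) = √(-4651/2) = I*√9302/2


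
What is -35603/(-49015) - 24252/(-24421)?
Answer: 2058172643/1196995315 ≈ 1.7194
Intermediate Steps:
-35603/(-49015) - 24252/(-24421) = -35603*(-1/49015) - 24252*(-1/24421) = 35603/49015 + 24252/24421 = 2058172643/1196995315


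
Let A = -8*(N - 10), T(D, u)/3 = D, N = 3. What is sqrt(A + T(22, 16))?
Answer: sqrt(122) ≈ 11.045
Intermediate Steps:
T(D, u) = 3*D
A = 56 (A = -8*(3 - 10) = -8*(-7) = 56)
sqrt(A + T(22, 16)) = sqrt(56 + 3*22) = sqrt(56 + 66) = sqrt(122)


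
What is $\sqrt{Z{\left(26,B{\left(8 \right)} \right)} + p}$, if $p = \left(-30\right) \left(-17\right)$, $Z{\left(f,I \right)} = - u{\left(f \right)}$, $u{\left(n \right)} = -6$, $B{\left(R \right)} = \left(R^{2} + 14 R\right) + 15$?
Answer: $2 \sqrt{129} \approx 22.716$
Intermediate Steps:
$B{\left(R \right)} = 15 + R^{2} + 14 R$
$Z{\left(f,I \right)} = 6$ ($Z{\left(f,I \right)} = \left(-1\right) \left(-6\right) = 6$)
$p = 510$
$\sqrt{Z{\left(26,B{\left(8 \right)} \right)} + p} = \sqrt{6 + 510} = \sqrt{516} = 2 \sqrt{129}$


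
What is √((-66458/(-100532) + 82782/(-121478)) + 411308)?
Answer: 3*√8693856638686545645038/436158082 ≈ 641.33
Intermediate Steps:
√((-66458/(-100532) + 82782/(-121478)) + 411308) = √((-66458*(-1/100532) + 82782*(-1/121478)) + 411308) = √((33229/50266 - 5913/8677) + 411308) = √(-8894825/436158082 + 411308) = √(179395299496431/436158082) = 3*√8693856638686545645038/436158082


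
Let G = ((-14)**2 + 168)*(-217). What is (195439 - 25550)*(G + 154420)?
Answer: 12815067048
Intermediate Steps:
G = -78988 (G = (196 + 168)*(-217) = 364*(-217) = -78988)
(195439 - 25550)*(G + 154420) = (195439 - 25550)*(-78988 + 154420) = 169889*75432 = 12815067048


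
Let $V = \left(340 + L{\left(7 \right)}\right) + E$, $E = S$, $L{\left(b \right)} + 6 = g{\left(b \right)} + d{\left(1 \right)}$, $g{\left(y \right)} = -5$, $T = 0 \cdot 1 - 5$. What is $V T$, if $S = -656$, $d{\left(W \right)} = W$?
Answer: $1630$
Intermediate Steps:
$T = -5$ ($T = 0 - 5 = -5$)
$L{\left(b \right)} = -10$ ($L{\left(b \right)} = -6 + \left(-5 + 1\right) = -6 - 4 = -10$)
$E = -656$
$V = -326$ ($V = \left(340 - 10\right) - 656 = 330 - 656 = -326$)
$V T = \left(-326\right) \left(-5\right) = 1630$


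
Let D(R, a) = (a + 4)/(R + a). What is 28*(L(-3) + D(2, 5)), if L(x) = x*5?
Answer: -384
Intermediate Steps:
D(R, a) = (4 + a)/(R + a)
L(x) = 5*x
28*(L(-3) + D(2, 5)) = 28*(5*(-3) + (4 + 5)/(2 + 5)) = 28*(-15 + 9/7) = 28*(-96/7) = -384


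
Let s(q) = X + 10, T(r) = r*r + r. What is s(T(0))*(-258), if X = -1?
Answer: -2322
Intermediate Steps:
T(r) = r + r**2 (T(r) = r**2 + r = r + r**2)
s(q) = 9 (s(q) = -1 + 10 = 9)
s(T(0))*(-258) = 9*(-258) = -2322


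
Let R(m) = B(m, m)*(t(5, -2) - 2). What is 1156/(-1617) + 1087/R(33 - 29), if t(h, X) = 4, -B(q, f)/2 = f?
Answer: -1776175/25872 ≈ -68.652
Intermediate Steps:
B(q, f) = -2*f
R(m) = -4*m (R(m) = (-2*m)*(4 - 2) = -2*m*2 = -4*m)
1156/(-1617) + 1087/R(33 - 29) = 1156/(-1617) + 1087/((-4*(33 - 29))) = 1156*(-1/1617) + 1087/((-4*4)) = -1156/1617 + 1087/(-16) = -1156/1617 + 1087*(-1/16) = -1156/1617 - 1087/16 = -1776175/25872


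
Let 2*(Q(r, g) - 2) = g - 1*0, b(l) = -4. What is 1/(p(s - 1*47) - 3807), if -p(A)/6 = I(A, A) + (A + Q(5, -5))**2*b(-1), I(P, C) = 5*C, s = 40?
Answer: -1/2247 ≈ -0.00044504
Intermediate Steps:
Q(r, g) = 2 + g/2 (Q(r, g) = 2 + (g - 1*0)/2 = 2 + (g + 0)/2 = 2 + g/2)
p(A) = -30*A + 24*(-1/2 + A)**2 (p(A) = -6*(5*A + (A + (2 + (1/2)*(-5)))**2*(-4)) = -6*(5*A + (A + (2 - 5/2))**2*(-4)) = -6*(5*A + (A - 1/2)**2*(-4)) = -6*(5*A + (-1/2 + A)**2*(-4)) = -6*(5*A - 4*(-1/2 + A)**2) = -6*(-4*(-1/2 + A)**2 + 5*A) = -30*A + 24*(-1/2 + A)**2)
1/(p(s - 1*47) - 3807) = 1/((6 - 54*(40 - 1*47) + 24*(40 - 1*47)**2) - 3807) = 1/((6 - 54*(40 - 47) + 24*(40 - 47)**2) - 3807) = 1/((6 - 54*(-7) + 24*(-7)**2) - 3807) = 1/((6 + 378 + 24*49) - 3807) = 1/((6 + 378 + 1176) - 3807) = 1/(1560 - 3807) = 1/(-2247) = -1/2247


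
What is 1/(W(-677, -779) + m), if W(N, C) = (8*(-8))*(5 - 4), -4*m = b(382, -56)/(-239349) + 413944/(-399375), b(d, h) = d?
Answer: -63726671250/4061968686049 ≈ -0.015689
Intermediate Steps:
m = 16538273951/63726671250 (m = -(382/(-239349) + 413944/(-399375))/4 = -(382*(-1/239349) + 413944*(-1/399375))/4 = -(-382/239349 - 413944/399375)/4 = -1/4*(-33076547902/31863335625) = 16538273951/63726671250 ≈ 0.25952)
W(N, C) = -64 (W(N, C) = -64*1 = -64)
1/(W(-677, -779) + m) = 1/(-64 + 16538273951/63726671250) = 1/(-4061968686049/63726671250) = -63726671250/4061968686049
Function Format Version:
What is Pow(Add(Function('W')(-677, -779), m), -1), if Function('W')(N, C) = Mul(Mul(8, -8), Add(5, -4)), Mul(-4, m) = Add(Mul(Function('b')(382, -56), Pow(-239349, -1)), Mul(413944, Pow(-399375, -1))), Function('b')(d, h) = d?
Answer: Rational(-63726671250, 4061968686049) ≈ -0.015689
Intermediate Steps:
m = Rational(16538273951, 63726671250) (m = Mul(Rational(-1, 4), Add(Mul(382, Pow(-239349, -1)), Mul(413944, Pow(-399375, -1)))) = Mul(Rational(-1, 4), Add(Mul(382, Rational(-1, 239349)), Mul(413944, Rational(-1, 399375)))) = Mul(Rational(-1, 4), Add(Rational(-382, 239349), Rational(-413944, 399375))) = Mul(Rational(-1, 4), Rational(-33076547902, 31863335625)) = Rational(16538273951, 63726671250) ≈ 0.25952)
Function('W')(N, C) = -64 (Function('W')(N, C) = Mul(-64, 1) = -64)
Pow(Add(Function('W')(-677, -779), m), -1) = Pow(Add(-64, Rational(16538273951, 63726671250)), -1) = Pow(Rational(-4061968686049, 63726671250), -1) = Rational(-63726671250, 4061968686049)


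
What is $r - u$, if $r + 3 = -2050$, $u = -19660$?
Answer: $17607$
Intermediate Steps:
$r = -2053$ ($r = -3 - 2050 = -2053$)
$r - u = -2053 - -19660 = -2053 + 19660 = 17607$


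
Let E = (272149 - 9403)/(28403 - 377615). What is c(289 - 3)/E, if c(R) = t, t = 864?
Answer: -16762176/14597 ≈ -1148.3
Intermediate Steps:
c(R) = 864
E = -43791/58202 (E = 262746/(-349212) = 262746*(-1/349212) = -43791/58202 ≈ -0.75240)
c(289 - 3)/E = 864/(-43791/58202) = 864*(-58202/43791) = -16762176/14597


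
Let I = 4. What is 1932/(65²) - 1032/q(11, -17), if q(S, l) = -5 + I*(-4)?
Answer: 1466924/29575 ≈ 49.600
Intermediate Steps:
q(S, l) = -21 (q(S, l) = -5 + 4*(-4) = -5 - 16 = -21)
1932/(65²) - 1032/q(11, -17) = 1932/(65²) - 1032/(-21) = 1932/4225 - 1032*(-1/21) = 1932*(1/4225) + 344/7 = 1932/4225 + 344/7 = 1466924/29575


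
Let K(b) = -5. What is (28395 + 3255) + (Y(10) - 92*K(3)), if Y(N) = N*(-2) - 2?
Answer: 32088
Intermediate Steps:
Y(N) = -2 - 2*N (Y(N) = -2*N - 2 = -2 - 2*N)
(28395 + 3255) + (Y(10) - 92*K(3)) = (28395 + 3255) + ((-2 - 2*10) - 92*(-5)) = 31650 + ((-2 - 20) + 460) = 31650 + (-22 + 460) = 31650 + 438 = 32088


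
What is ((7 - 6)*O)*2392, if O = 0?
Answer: 0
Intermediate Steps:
((7 - 6)*O)*2392 = ((7 - 6)*0)*2392 = (1*0)*2392 = 0*2392 = 0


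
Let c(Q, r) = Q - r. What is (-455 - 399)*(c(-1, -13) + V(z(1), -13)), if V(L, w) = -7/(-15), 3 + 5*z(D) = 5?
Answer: -159698/15 ≈ -10647.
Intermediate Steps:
z(D) = ⅖ (z(D) = -⅗ + (⅕)*5 = -⅗ + 1 = ⅖)
V(L, w) = 7/15 (V(L, w) = -7*(-1/15) = 7/15)
(-455 - 399)*(c(-1, -13) + V(z(1), -13)) = (-455 - 399)*((-1 - 1*(-13)) + 7/15) = -854*((-1 + 13) + 7/15) = -854*(12 + 7/15) = -854*187/15 = -159698/15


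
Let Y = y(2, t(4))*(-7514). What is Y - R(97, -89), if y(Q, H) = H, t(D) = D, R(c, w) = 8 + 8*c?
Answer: -30840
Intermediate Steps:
Y = -30056 (Y = 4*(-7514) = -30056)
Y - R(97, -89) = -30056 - (8 + 8*97) = -30056 - (8 + 776) = -30056 - 1*784 = -30056 - 784 = -30840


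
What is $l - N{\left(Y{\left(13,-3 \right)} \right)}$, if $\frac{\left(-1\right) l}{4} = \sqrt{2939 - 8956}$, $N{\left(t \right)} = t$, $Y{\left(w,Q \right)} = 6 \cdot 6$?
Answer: $-36 - 4 i \sqrt{6017} \approx -36.0 - 310.28 i$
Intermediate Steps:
$Y{\left(w,Q \right)} = 36$
$l = - 4 i \sqrt{6017}$ ($l = - 4 \sqrt{2939 - 8956} = - 4 \sqrt{-6017} = - 4 i \sqrt{6017} \approx - 310.28 i$)
$l - N{\left(Y{\left(13,-3 \right)} \right)} = - 4 i \sqrt{6017} - 36 = -36 - 4 i \sqrt{6017}$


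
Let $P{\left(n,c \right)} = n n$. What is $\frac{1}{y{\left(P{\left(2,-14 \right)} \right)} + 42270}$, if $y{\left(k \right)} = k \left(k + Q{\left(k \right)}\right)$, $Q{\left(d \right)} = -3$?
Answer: $\frac{1}{42274} \approx 2.3655 \cdot 10^{-5}$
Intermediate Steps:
$P{\left(n,c \right)} = n^{2}$
$y{\left(k \right)} = k \left(-3 + k\right)$ ($y{\left(k \right)} = k \left(k - 3\right) = k \left(-3 + k\right)$)
$\frac{1}{y{\left(P{\left(2,-14 \right)} \right)} + 42270} = \frac{1}{2^{2} \left(-3 + 2^{2}\right) + 42270} = \frac{1}{4 \left(-3 + 4\right) + 42270} = \frac{1}{4 \cdot 1 + 42270} = \frac{1}{4 + 42270} = \frac{1}{42274}$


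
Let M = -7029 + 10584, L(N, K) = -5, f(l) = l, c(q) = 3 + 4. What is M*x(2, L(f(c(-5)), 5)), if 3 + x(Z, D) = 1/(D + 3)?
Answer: -24885/2 ≈ -12443.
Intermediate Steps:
c(q) = 7
x(Z, D) = -3 + 1/(3 + D) (x(Z, D) = -3 + 1/(D + 3) = -3 + 1/(3 + D))
M = 3555
M*x(2, L(f(c(-5)), 5)) = 3555*((-8 - 3*(-5))/(3 - 5)) = 3555*((-8 + 15)/(-2)) = 3555*(-½*7) = 3555*(-7/2) = -24885/2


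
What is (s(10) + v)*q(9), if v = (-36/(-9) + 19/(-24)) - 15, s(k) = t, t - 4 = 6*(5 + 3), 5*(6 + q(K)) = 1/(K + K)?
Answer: -104027/432 ≈ -240.80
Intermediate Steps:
q(K) = -6 + 1/(10*K) (q(K) = -6 + 1/(5*(K + K)) = -6 + 1/(5*((2*K))) = -6 + (1/(2*K))/5 = -6 + 1/(10*K))
t = 52 (t = 4 + 6*(5 + 3) = 4 + 6*8 = 4 + 48 = 52)
s(k) = 52
v = -283/24 (v = (-36*(-⅑) + 19*(-1/24)) - 15 = (4 - 19/24) - 15 = 77/24 - 15 = -283/24 ≈ -11.792)
(s(10) + v)*q(9) = (52 - 283/24)*(-6 + (⅒)/9) = 965*(-6 + (⅒)*(⅑))/24 = 965*(-6 + 1/90)/24 = (965/24)*(-539/90) = -104027/432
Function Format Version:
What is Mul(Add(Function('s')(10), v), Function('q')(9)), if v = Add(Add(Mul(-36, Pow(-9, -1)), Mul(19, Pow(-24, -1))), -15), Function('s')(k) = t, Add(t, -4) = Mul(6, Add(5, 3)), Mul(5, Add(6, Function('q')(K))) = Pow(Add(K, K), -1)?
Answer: Rational(-104027, 432) ≈ -240.80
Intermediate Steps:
Function('q')(K) = Add(-6, Mul(Rational(1, 10), Pow(K, -1))) (Function('q')(K) = Add(-6, Mul(Rational(1, 5), Pow(Add(K, K), -1))) = Add(-6, Mul(Rational(1, 5), Pow(Mul(2, K), -1))) = Add(-6, Mul(Rational(1, 5), Mul(Rational(1, 2), Pow(K, -1)))) = Add(-6, Mul(Rational(1, 10), Pow(K, -1))))
t = 52 (t = Add(4, Mul(6, Add(5, 3))) = Add(4, Mul(6, 8)) = Add(4, 48) = 52)
Function('s')(k) = 52
v = Rational(-283, 24) (v = Add(Add(Mul(-36, Rational(-1, 9)), Mul(19, Rational(-1, 24))), -15) = Add(Add(4, Rational(-19, 24)), -15) = Add(Rational(77, 24), -15) = Rational(-283, 24) ≈ -11.792)
Mul(Add(Function('s')(10), v), Function('q')(9)) = Mul(Add(52, Rational(-283, 24)), Add(-6, Mul(Rational(1, 10), Pow(9, -1)))) = Mul(Rational(965, 24), Add(-6, Mul(Rational(1, 10), Rational(1, 9)))) = Mul(Rational(965, 24), Add(-6, Rational(1, 90))) = Mul(Rational(965, 24), Rational(-539, 90)) = Rational(-104027, 432)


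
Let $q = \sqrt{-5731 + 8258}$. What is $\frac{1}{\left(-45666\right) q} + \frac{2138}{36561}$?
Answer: $\frac{2138}{36561} - \frac{\sqrt{7}}{6073578} \approx 0.058477$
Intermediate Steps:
$q = 19 \sqrt{7}$ ($q = \sqrt{2527} = 19 \sqrt{7} \approx 50.269$)
$\frac{1}{\left(-45666\right) q} + \frac{2138}{36561} = \frac{1}{\left(-45666\right) 19 \sqrt{7}} + \frac{2138}{36561} = - \frac{\frac{1}{133} \sqrt{7}}{45666} + 2138 \cdot \frac{1}{36561} = - \frac{\sqrt{7}}{6073578} + \frac{2138}{36561} = \frac{2138}{36561} - \frac{\sqrt{7}}{6073578}$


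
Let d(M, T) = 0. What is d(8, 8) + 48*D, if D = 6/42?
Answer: 48/7 ≈ 6.8571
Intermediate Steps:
D = 1/7 (D = 6*(1/42) = 1/7 ≈ 0.14286)
d(8, 8) + 48*D = 0 + 48*(1/7) = 0 + 48/7 = 48/7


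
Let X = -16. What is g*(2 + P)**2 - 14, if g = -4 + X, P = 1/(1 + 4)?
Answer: -554/5 ≈ -110.80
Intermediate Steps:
P = 1/5 ≈ 0.20000
g = -20 (g = -4 - 16 = -20)
g*(2 + P)**2 - 14 = -20*(2 + 1/5)**2 - 14 = -20*(11/5)**2 - 14 = -20*121/25 - 14 = -484/5 - 14 = -554/5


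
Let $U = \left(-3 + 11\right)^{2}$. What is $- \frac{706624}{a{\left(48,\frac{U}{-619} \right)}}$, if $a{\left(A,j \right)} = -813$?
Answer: $\frac{706624}{813} \approx 869.16$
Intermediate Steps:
$U = 64$ ($U = 8^{2} = 64$)
$- \frac{706624}{a{\left(48,\frac{U}{-619} \right)}} = - \frac{706624}{-813} = \left(-706624\right) \left(- \frac{1}{813}\right) = \frac{706624}{813}$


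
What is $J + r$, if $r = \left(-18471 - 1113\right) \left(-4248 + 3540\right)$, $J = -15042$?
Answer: $13850430$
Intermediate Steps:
$r = 13865472$ ($r = \left(-19584\right) \left(-708\right) = 13865472$)
$J + r = -15042 + 13865472 = 13850430$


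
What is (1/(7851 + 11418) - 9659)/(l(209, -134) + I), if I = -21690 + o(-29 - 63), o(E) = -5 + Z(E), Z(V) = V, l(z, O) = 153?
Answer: 93059635/208432773 ≈ 0.44647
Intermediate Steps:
o(E) = -5 + E
I = -21787 (I = -21690 + (-5 + (-29 - 63)) = -21690 + (-5 - 92) = -21690 - 97 = -21787)
(1/(7851 + 11418) - 9659)/(l(209, -134) + I) = (1/(7851 + 11418) - 9659)/(153 - 21787) = (1/19269 - 9659)/(-21634) = (1/19269 - 9659)*(-1/21634) = -186119270/19269*(-1/21634) = 93059635/208432773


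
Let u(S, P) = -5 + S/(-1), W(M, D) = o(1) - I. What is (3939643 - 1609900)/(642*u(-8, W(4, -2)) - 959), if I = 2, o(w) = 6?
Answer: 2329743/967 ≈ 2409.3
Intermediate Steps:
W(M, D) = 4 (W(M, D) = 6 - 1*2 = 6 - 2 = 4)
u(S, P) = -5 - S (u(S, P) = -5 + S*(-1) = -5 - S)
(3939643 - 1609900)/(642*u(-8, W(4, -2)) - 959) = (3939643 - 1609900)/(642*(-5 - 1*(-8)) - 959) = 2329743/(642*(-5 + 8) - 959) = 2329743/(642*3 - 959) = 2329743/(1926 - 959) = 2329743/967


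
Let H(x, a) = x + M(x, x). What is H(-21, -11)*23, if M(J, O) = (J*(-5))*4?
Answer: 9177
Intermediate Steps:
M(J, O) = -20*J (M(J, O) = -5*J*4 = -20*J)
H(x, a) = -19*x (H(x, a) = x - 20*x = -19*x)
H(-21, -11)*23 = -19*(-21)*23 = 399*23 = 9177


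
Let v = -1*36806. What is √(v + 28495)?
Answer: I*√8311 ≈ 91.165*I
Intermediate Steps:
v = -36806
√(v + 28495) = √(-36806 + 28495) = √(-8311) = I*√8311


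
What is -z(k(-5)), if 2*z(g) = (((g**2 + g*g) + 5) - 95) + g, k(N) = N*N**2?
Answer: -31035/2 ≈ -15518.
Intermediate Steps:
k(N) = N**3
z(g) = -45 + g**2 + g/2 (z(g) = ((((g**2 + g*g) + 5) - 95) + g)/2 = ((((g**2 + g**2) + 5) - 95) + g)/2 = (((2*g**2 + 5) - 95) + g)/2 = (((5 + 2*g**2) - 95) + g)/2 = ((-90 + 2*g**2) + g)/2 = (-90 + g + 2*g**2)/2 = -45 + g**2 + g/2)
-z(k(-5)) = -(-45 + ((-5)**3)**2 + (1/2)*(-5)**3) = -(-45 + (-125)**2 + (1/2)*(-125)) = -(-45 + 15625 - 125/2) = -1*31035/2 = -31035/2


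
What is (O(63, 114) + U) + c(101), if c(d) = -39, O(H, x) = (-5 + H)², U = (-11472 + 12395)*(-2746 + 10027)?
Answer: 6723688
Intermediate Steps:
U = 6720363 (U = 923*7281 = 6720363)
(O(63, 114) + U) + c(101) = ((-5 + 63)² + 6720363) - 39 = (58² + 6720363) - 39 = (3364 + 6720363) - 39 = 6723727 - 39 = 6723688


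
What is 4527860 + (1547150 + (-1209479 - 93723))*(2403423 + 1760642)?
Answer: 1015819856480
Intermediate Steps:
4527860 + (1547150 + (-1209479 - 93723))*(2403423 + 1760642) = 4527860 + (1547150 - 1303202)*4164065 = 4527860 + 243948*4164065 = 4527860 + 1015815328620 = 1015819856480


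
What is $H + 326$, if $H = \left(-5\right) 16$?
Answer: $246$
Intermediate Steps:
$H = -80$
$H + 326 = -80 + 326 = 246$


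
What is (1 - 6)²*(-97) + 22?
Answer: -2403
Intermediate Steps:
(1 - 6)²*(-97) + 22 = (-5)²*(-97) + 22 = 25*(-97) + 22 = -2425 + 22 = -2403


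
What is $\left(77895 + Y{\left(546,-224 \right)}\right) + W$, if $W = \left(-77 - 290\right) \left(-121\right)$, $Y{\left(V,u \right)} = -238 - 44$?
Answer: $122020$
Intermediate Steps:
$Y{\left(V,u \right)} = -282$ ($Y{\left(V,u \right)} = -238 - 44 = -282$)
$W = 44407$ ($W = \left(-367\right) \left(-121\right) = 44407$)
$\left(77895 + Y{\left(546,-224 \right)}\right) + W = \left(77895 - 282\right) + 44407 = 77613 + 44407 = 122020$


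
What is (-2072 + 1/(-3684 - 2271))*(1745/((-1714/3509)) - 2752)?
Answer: 133753810295213/10206870 ≈ 1.3104e+7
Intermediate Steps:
(-2072 + 1/(-3684 - 2271))*(1745/((-1714/3509)) - 2752) = (-2072 + 1/(-5955))*(1745/((-1714*1/3509)) - 2752) = (-2072 - 1/5955)*(1745/(-1714/3509) - 2752) = -12338761*(1745*(-3509/1714) - 2752)/5955 = -12338761*(-6123205/1714 - 2752)/5955 = -12338761/5955*(-10840133/1714) = 133753810295213/10206870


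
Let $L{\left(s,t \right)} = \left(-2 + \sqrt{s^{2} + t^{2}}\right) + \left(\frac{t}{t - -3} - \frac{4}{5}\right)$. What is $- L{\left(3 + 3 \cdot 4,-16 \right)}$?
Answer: $\frac{102}{65} - \sqrt{481} \approx -20.362$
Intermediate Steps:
$L{\left(s,t \right)} = - \frac{14}{5} + \sqrt{s^{2} + t^{2}} + \frac{t}{3 + t}$ ($L{\left(s,t \right)} = \left(-2 + \sqrt{s^{2} + t^{2}}\right) + \left(\frac{t}{t + 3} - \frac{4}{5}\right) = \left(-2 + \sqrt{s^{2} + t^{2}}\right) + \left(\frac{t}{3 + t} - \frac{4}{5}\right) = \left(-2 + \sqrt{s^{2} + t^{2}}\right) + \left(- \frac{4}{5} + \frac{t}{3 + t}\right) = - \frac{14}{5} + \sqrt{s^{2} + t^{2}} + \frac{t}{3 + t}$)
$- L{\left(3 + 3 \cdot 4,-16 \right)} = - \frac{-42 - -144 + 15 \sqrt{\left(3 + 3 \cdot 4\right)^{2} + \left(-16\right)^{2}} + 5 \left(-16\right) \sqrt{\left(3 + 3 \cdot 4\right)^{2} + \left(-16\right)^{2}}}{5 \left(3 - 16\right)} = - \frac{-42 + 144 + 15 \sqrt{\left(3 + 12\right)^{2} + 256} + 5 \left(-16\right) \sqrt{\left(3 + 12\right)^{2} + 256}}{5 \left(-13\right)} = - \frac{\left(-1\right) \left(-42 + 144 + 15 \sqrt{15^{2} + 256} + 5 \left(-16\right) \sqrt{15^{2} + 256}\right)}{5 \cdot 13} = - \frac{\left(-1\right) \left(-42 + 144 + 15 \sqrt{225 + 256} + 5 \left(-16\right) \sqrt{225 + 256}\right)}{5 \cdot 13} = - \frac{\left(-1\right) \left(-42 + 144 + 15 \sqrt{481} + 5 \left(-16\right) \sqrt{481}\right)}{5 \cdot 13} = - \frac{\left(-1\right) \left(-42 + 144 + 15 \sqrt{481} - 80 \sqrt{481}\right)}{5 \cdot 13} = - \frac{\left(-1\right) \left(102 - 65 \sqrt{481}\right)}{5 \cdot 13} = - (- \frac{102}{65} + \sqrt{481}) = \frac{102}{65} - \sqrt{481}$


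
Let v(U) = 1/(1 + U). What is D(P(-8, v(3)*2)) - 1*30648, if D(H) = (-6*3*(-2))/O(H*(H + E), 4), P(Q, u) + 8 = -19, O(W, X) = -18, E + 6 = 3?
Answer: -30650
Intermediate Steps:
E = -3 (E = -6 + 3 = -3)
P(Q, u) = -27 (P(Q, u) = -8 - 19 = -27)
D(H) = -2 (D(H) = (-6*3*(-2))/(-18) = -18*(-2)*(-1/18) = 36*(-1/18) = -2)
D(P(-8, v(3)*2)) - 1*30648 = -2 - 1*30648 = -2 - 30648 = -30650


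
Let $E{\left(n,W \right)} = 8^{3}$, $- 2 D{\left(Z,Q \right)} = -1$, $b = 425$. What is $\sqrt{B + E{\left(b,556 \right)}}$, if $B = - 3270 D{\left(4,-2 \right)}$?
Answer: $i \sqrt{1123} \approx 33.511 i$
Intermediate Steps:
$D{\left(Z,Q \right)} = \frac{1}{2}$ ($D{\left(Z,Q \right)} = \left(- \frac{1}{2}\right) \left(-1\right) = \frac{1}{2}$)
$E{\left(n,W \right)} = 512$
$B = -1635$ ($B = \left(-3270\right) \frac{1}{2} = -1635$)
$\sqrt{B + E{\left(b,556 \right)}} = \sqrt{-1635 + 512} = \sqrt{-1123} = i \sqrt{1123}$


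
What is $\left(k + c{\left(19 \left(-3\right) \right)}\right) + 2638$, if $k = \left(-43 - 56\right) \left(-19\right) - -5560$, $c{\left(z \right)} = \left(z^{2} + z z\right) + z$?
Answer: $16520$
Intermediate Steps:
$c{\left(z \right)} = z + 2 z^{2}$ ($c{\left(z \right)} = \left(z^{2} + z^{2}\right) + z = 2 z^{2} + z = z + 2 z^{2}$)
$k = 7441$ ($k = \left(-99\right) \left(-19\right) + 5560 = 1881 + 5560 = 7441$)
$\left(k + c{\left(19 \left(-3\right) \right)}\right) + 2638 = \left(7441 + 19 \left(-3\right) \left(1 + 2 \cdot 19 \left(-3\right)\right)\right) + 2638 = \left(7441 - 57 \left(1 + 2 \left(-57\right)\right)\right) + 2638 = \left(7441 - 57 \left(1 - 114\right)\right) + 2638 = \left(7441 - -6441\right) + 2638 = \left(7441 + 6441\right) + 2638 = 13882 + 2638 = 16520$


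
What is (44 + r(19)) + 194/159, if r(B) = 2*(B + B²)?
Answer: 128030/159 ≈ 805.22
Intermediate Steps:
r(B) = 2*B + 2*B²
(44 + r(19)) + 194/159 = (44 + 2*19*(1 + 19)) + 194/159 = (44 + 2*19*20) + 194*(1/159) = (44 + 760) + 194/159 = 804 + 194/159 = 128030/159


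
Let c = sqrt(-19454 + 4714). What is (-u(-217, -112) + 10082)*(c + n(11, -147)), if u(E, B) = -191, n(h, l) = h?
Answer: 113003 + 20546*I*sqrt(3685) ≈ 1.13e+5 + 1.2472e+6*I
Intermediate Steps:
c = 2*I*sqrt(3685) (c = sqrt(-14740) = 2*I*sqrt(3685) ≈ 121.41*I)
(-u(-217, -112) + 10082)*(c + n(11, -147)) = (-1*(-191) + 10082)*(2*I*sqrt(3685) + 11) = (191 + 10082)*(11 + 2*I*sqrt(3685)) = 10273*(11 + 2*I*sqrt(3685)) = 113003 + 20546*I*sqrt(3685)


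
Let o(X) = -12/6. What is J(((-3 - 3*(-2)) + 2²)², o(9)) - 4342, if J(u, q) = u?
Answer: -4293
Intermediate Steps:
o(X) = -2 (o(X) = -12*⅙ = -2)
J(((-3 - 3*(-2)) + 2²)², o(9)) - 4342 = ((-3 - 3*(-2)) + 2²)² - 4342 = ((-3 + 6) + 4)² - 4342 = (3 + 4)² - 4342 = 7² - 4342 = 49 - 4342 = -4293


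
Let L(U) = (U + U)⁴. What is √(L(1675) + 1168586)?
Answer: √125944507418586 ≈ 1.1222e+7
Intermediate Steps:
L(U) = 16*U⁴ (L(U) = (2*U)⁴ = 16*U⁴)
√(L(1675) + 1168586) = √(16*1675⁴ + 1168586) = √(16*7871531640625 + 1168586) = √(125944506250000 + 1168586) = √125944507418586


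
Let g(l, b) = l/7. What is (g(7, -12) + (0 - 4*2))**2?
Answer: 49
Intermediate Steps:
g(l, b) = l/7 (g(l, b) = l*(1/7) = l/7)
(g(7, -12) + (0 - 4*2))**2 = ((1/7)*7 + (0 - 4*2))**2 = (1 + (0 - 8))**2 = (1 - 8)**2 = (-7)**2 = 49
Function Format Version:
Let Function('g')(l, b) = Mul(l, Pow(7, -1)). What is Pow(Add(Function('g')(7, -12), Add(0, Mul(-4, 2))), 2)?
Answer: 49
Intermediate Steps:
Function('g')(l, b) = Mul(Rational(1, 7), l) (Function('g')(l, b) = Mul(l, Rational(1, 7)) = Mul(Rational(1, 7), l))
Pow(Add(Function('g')(7, -12), Add(0, Mul(-4, 2))), 2) = Pow(Add(Mul(Rational(1, 7), 7), Add(0, Mul(-4, 2))), 2) = Pow(Add(1, Add(0, -8)), 2) = Pow(Add(1, -8), 2) = Pow(-7, 2) = 49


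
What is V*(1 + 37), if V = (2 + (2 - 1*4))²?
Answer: 0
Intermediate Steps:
V = 0 (V = (2 + (2 - 4))² = (2 - 2)² = 0² = 0)
V*(1 + 37) = 0*(1 + 37) = 0*38 = 0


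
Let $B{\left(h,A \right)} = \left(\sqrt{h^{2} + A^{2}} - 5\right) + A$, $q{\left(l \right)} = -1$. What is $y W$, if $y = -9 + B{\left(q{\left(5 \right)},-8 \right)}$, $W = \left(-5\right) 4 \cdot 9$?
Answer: $3960 - 180 \sqrt{65} \approx 2508.8$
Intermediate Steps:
$W = -180$ ($W = \left(-20\right) 9 = -180$)
$B{\left(h,A \right)} = -5 + A + \sqrt{A^{2} + h^{2}}$ ($B{\left(h,A \right)} = \left(\sqrt{A^{2} + h^{2}} - 5\right) + A = \left(-5 + \sqrt{A^{2} + h^{2}}\right) + A = -5 + A + \sqrt{A^{2} + h^{2}}$)
$y = -22 + \sqrt{65}$ ($y = -9 - \left(13 - \sqrt{\left(-8\right)^{2} + \left(-1\right)^{2}}\right) = -9 - \left(13 - \sqrt{64 + 1}\right) = -9 - \left(13 - \sqrt{65}\right) = -22 + \sqrt{65} \approx -13.938$)
$y W = \left(-22 + \sqrt{65}\right) \left(-180\right) = 3960 - 180 \sqrt{65}$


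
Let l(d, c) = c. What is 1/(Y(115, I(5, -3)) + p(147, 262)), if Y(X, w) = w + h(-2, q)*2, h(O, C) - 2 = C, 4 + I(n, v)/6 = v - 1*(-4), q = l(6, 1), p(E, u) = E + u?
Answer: 1/397 ≈ 0.0025189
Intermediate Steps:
q = 1
I(n, v) = 6*v (I(n, v) = -24 + 6*(v - 1*(-4)) = -24 + 6*(v + 4) = -24 + 6*(4 + v) = -24 + (24 + 6*v) = 6*v)
h(O, C) = 2 + C
Y(X, w) = 6 + w (Y(X, w) = w + (2 + 1)*2 = w + 3*2 = w + 6 = 6 + w)
1/(Y(115, I(5, -3)) + p(147, 262)) = 1/((6 + 6*(-3)) + (147 + 262)) = 1/((6 - 18) + 409) = 1/(-12 + 409) = 1/397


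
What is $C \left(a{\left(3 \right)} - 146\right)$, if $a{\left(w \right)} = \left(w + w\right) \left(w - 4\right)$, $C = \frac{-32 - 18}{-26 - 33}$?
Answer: $- \frac{7600}{59} \approx -128.81$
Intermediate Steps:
$C = \frac{50}{59}$ ($C = - \frac{50}{-59} = \left(-50\right) \left(- \frac{1}{59}\right) = \frac{50}{59} \approx 0.84746$)
$a{\left(w \right)} = 2 w \left(-4 + w\right)$ ($a{\left(w \right)} = 2 w \left(w + \left(-6 + 2\right)\right) = 2 w \left(w - 4\right) = 2 w \left(-4 + w\right)$)
$C \left(a{\left(3 \right)} - 146\right) = \frac{50 \left(2 \cdot 3 \left(-4 + 3\right) - 146\right)}{59} = \frac{50 \left(2 \cdot 3 \left(-1\right) - 146\right)}{59} = \frac{50 \left(-6 - 146\right)}{59} = \frac{50}{59} \left(-152\right) = - \frac{7600}{59}$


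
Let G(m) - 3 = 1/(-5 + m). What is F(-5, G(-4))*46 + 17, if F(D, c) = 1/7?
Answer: 165/7 ≈ 23.571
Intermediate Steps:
G(m) = 3 + 1/(-5 + m)
F(D, c) = 1/7
F(-5, G(-4))*46 + 17 = (1/7)*46 + 17 = 46/7 + 17 = 165/7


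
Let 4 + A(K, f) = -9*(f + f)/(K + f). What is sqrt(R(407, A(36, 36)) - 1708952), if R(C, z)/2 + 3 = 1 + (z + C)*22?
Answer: 2*I*sqrt(422905) ≈ 1300.6*I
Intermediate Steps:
A(K, f) = -4 - 18*f/(K + f) (A(K, f) = -4 - 9*(f + f)/(K + f) = -4 - 9*2*f/(K + f) = -4 - 18*f/(K + f))
R(C, z) = -4 + 44*C + 44*z (R(C, z) = -6 + 2*(1 + (z + C)*22) = -6 + 2*(1 + (C + z)*22) = -6 + 2*(1 + (22*C + 22*z)) = -6 + 2*(1 + 22*C + 22*z) = -6 + (2 + 44*C + 44*z) = -4 + 44*C + 44*z)
sqrt(R(407, A(36, 36)) - 1708952) = sqrt((-4 + 44*407 + 44*(2*(-11*36 - 2*36)/(36 + 36))) - 1708952) = sqrt((-4 + 17908 + 44*(2*(-396 - 72)/72)) - 1708952) = sqrt((-4 + 17908 + 44*(2*(1/72)*(-468))) - 1708952) = sqrt((-4 + 17908 + 44*(-13)) - 1708952) = sqrt((-4 + 17908 - 572) - 1708952) = sqrt(17332 - 1708952) = sqrt(-1691620) = 2*I*sqrt(422905)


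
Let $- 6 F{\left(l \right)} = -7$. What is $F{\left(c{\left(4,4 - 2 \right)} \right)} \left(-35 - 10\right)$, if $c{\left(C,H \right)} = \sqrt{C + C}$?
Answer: $- \frac{105}{2} \approx -52.5$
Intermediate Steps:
$c{\left(C,H \right)} = \sqrt{2} \sqrt{C}$ ($c{\left(C,H \right)} = \sqrt{2 C} = \sqrt{2} \sqrt{C}$)
$F{\left(l \right)} = \frac{7}{6}$ ($F{\left(l \right)} = \left(- \frac{1}{6}\right) \left(-7\right) = \frac{7}{6}$)
$F{\left(c{\left(4,4 - 2 \right)} \right)} \left(-35 - 10\right) = \frac{7 \left(-35 - 10\right)}{6} = \frac{7}{6} \left(-45\right) = - \frac{105}{2}$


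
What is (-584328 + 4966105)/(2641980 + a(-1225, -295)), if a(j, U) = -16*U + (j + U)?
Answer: 4381777/2645180 ≈ 1.6565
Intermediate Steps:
a(j, U) = j - 15*U (a(j, U) = -16*U + (U + j) = j - 15*U)
(-584328 + 4966105)/(2641980 + a(-1225, -295)) = (-584328 + 4966105)/(2641980 + (-1225 - 15*(-295))) = 4381777/(2641980 + (-1225 + 4425)) = 4381777/(2641980 + 3200) = 4381777/2645180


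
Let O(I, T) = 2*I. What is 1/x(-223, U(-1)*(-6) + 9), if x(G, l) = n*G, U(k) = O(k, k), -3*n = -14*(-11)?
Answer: 3/34342 ≈ 8.7357e-5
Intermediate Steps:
n = -154/3 (n = -(-14)*(-11)/3 = -1/3*154 = -154/3 ≈ -51.333)
U(k) = 2*k
x(G, l) = -154*G/3
1/x(-223, U(-1)*(-6) + 9) = 1/(-154/3*(-223)) = 1/(34342/3) = 3/34342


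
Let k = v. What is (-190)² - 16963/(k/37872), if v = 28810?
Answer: 198809132/14405 ≈ 13801.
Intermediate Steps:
k = 28810
(-190)² - 16963/(k/37872) = (-190)² - 16963/(28810/37872) = 36100 - 16963/(28810*(1/37872)) = 36100 - 16963/14405/18936 = 36100 - 16963*18936/14405 = 36100 - 1*321211368/14405 = 36100 - 321211368/14405 = 198809132/14405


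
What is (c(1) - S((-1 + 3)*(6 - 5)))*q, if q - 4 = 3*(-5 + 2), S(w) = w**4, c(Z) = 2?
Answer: 70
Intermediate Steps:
q = -5 (q = 4 + 3*(-5 + 2) = 4 + 3*(-3) = 4 - 9 = -5)
(c(1) - S((-1 + 3)*(6 - 5)))*q = (2 - ((-1 + 3)*(6 - 5))**4)*(-5) = (2 - (2*1)**4)*(-5) = (2 - 1*2**4)*(-5) = (2 - 1*16)*(-5) = (2 - 16)*(-5) = -14*(-5) = 70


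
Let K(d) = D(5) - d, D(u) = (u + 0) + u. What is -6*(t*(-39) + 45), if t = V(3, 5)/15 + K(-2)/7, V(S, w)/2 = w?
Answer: 2010/7 ≈ 287.14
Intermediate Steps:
D(u) = 2*u (D(u) = u + u = 2*u)
V(S, w) = 2*w
K(d) = 10 - d (K(d) = 2*5 - d = 10 - d)
t = 50/21 (t = (2*5)/15 + (10 - 1*(-2))/7 = 10*(1/15) + (10 + 2)*(⅐) = ⅔ + 12*(⅐) = ⅔ + 12/7 = 50/21 ≈ 2.3810)
-6*(t*(-39) + 45) = -6*((50/21)*(-39) + 45) = -6*(-650/7 + 45) = -6*(-335/7) = 2010/7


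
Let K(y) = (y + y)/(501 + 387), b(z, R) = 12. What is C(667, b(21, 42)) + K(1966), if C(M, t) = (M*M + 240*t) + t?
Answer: 99408365/222 ≈ 4.4779e+5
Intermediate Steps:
C(M, t) = M**2 + 241*t (C(M, t) = (M**2 + 240*t) + t = M**2 + 241*t)
K(y) = y/444 (K(y) = (2*y)/888 = (2*y)*(1/888) = y/444)
C(667, b(21, 42)) + K(1966) = (667**2 + 241*12) + (1/444)*1966 = (444889 + 2892) + 983/222 = 447781 + 983/222 = 99408365/222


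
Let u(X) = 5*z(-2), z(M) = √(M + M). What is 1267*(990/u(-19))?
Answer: -125433*I ≈ -1.2543e+5*I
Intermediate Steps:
z(M) = √2*√M (z(M) = √(2*M) = √2*√M)
u(X) = 10*I (u(X) = 5*(√2*√(-2)) = 5*(√2*(I*√2)) = 5*(2*I) = 10*I)
1267*(990/u(-19)) = 1267*(990/((10*I))) = 1267*(990*(-I/10)) = 1267*(-99*I) = -125433*I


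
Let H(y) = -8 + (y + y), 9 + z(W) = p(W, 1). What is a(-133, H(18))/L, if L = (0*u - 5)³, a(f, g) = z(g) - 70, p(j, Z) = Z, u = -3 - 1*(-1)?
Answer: 78/125 ≈ 0.62400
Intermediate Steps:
u = -2 (u = -3 + 1 = -2)
z(W) = -8 (z(W) = -9 + 1 = -8)
H(y) = -8 + 2*y
a(f, g) = -78 (a(f, g) = -8 - 70 = -78)
L = -125 (L = (0*(-2) - 5)³ = (0 - 5)³ = (-5)³ = -125)
a(-133, H(18))/L = -78/(-125) = -78*(-1/125) = 78/125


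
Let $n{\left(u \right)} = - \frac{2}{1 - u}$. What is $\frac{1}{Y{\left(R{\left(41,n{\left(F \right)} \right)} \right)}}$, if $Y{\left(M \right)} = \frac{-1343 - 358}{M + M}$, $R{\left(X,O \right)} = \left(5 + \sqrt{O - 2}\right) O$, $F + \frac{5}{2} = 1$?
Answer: $\frac{8}{1701} + \frac{8 i \sqrt{70}}{42525} \approx 0.0047031 + 0.001574 i$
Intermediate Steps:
$F = - \frac{3}{2}$ ($F = - \frac{5}{2} + 1 = - \frac{3}{2} \approx -1.5$)
$R{\left(X,O \right)} = O \left(5 + \sqrt{-2 + O}\right)$ ($R{\left(X,O \right)} = \left(5 + \sqrt{-2 + O}\right) O = O \left(5 + \sqrt{-2 + O}\right)$)
$Y{\left(M \right)} = - \frac{1701}{2 M}$
$\frac{1}{Y{\left(R{\left(41,n{\left(F \right)} \right)} \right)}} = \frac{1}{\left(- \frac{1701}{2}\right) \frac{1}{\frac{2}{-1 - \frac{3}{2}} \left(5 + \sqrt{-2 + \frac{2}{-1 - \frac{3}{2}}}\right)}} = \frac{1}{\left(- \frac{1701}{2}\right) \frac{1}{\frac{2}{- \frac{5}{2}} \left(5 + \sqrt{-2 + \frac{2}{- \frac{5}{2}}}\right)}} = \frac{1}{\left(- \frac{1701}{2}\right) \frac{1}{2 \left(- \frac{2}{5}\right) \left(5 + \sqrt{-2 + 2 \left(- \frac{2}{5}\right)}\right)}} = \frac{1}{\left(- \frac{1701}{2}\right) \frac{1}{\left(- \frac{4}{5}\right) \left(5 + \sqrt{-2 - \frac{4}{5}}\right)}} = \frac{1}{\left(- \frac{1701}{2}\right) \frac{1}{\left(- \frac{4}{5}\right) \left(5 + \sqrt{- \frac{14}{5}}\right)}} = \frac{1}{\left(- \frac{1701}{2}\right) \frac{1}{\left(- \frac{4}{5}\right) \left(5 + \frac{i \sqrt{70}}{5}\right)}} = \frac{1}{\left(- \frac{1701}{2}\right) \frac{1}{-4 - \frac{4 i \sqrt{70}}{25}}} = \frac{8}{1701} + \frac{8 i \sqrt{70}}{42525}$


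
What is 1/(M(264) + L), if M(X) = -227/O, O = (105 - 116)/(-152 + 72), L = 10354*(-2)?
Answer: -11/245948 ≈ -4.4725e-5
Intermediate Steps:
L = -20708
O = 11/80 (O = -11/(-80) = -11*(-1/80) = 11/80 ≈ 0.13750)
M(X) = -18160/11 (M(X) = -227/11/80 = -227*80/11 = -18160/11)
1/(M(264) + L) = 1/(-18160/11 - 20708) = 1/(-245948/11) = -11/245948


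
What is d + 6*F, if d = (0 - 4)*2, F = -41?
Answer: -254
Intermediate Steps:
d = -8 (d = -4*2 = -8)
d + 6*F = -8 + 6*(-41) = -8 - 246 = -254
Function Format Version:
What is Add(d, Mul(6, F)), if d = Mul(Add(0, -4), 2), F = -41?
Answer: -254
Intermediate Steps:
d = -8 (d = Mul(-4, 2) = -8)
Add(d, Mul(6, F)) = Add(-8, Mul(6, -41)) = Add(-8, -246) = -254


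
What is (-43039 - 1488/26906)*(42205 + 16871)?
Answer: -34205264584236/13453 ≈ -2.5426e+9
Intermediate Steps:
(-43039 - 1488/26906)*(42205 + 16871) = (-43039 - 1488*1/26906)*59076 = (-43039 - 744/13453)*59076 = -579004411/13453*59076 = -34205264584236/13453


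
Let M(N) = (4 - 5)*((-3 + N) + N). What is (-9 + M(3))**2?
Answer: 144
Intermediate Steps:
M(N) = 3 - 2*N (M(N) = -(-3 + 2*N) = 3 - 2*N)
(-9 + M(3))**2 = (-9 + (3 - 2*3))**2 = (-9 + (3 - 6))**2 = (-9 - 3)**2 = (-12)**2 = 144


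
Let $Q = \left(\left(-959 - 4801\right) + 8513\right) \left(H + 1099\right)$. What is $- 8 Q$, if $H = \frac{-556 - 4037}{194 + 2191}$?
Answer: $- \frac{19208760176}{795} \approx -2.4162 \cdot 10^{7}$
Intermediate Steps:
$H = - \frac{1531}{795}$ ($H = - \frac{4593}{2385} = \left(-4593\right) \frac{1}{2385} = - \frac{1531}{795} \approx -1.9258$)
$Q = \frac{2401095022}{795}$ ($Q = \left(\left(-959 - 4801\right) + 8513\right) \left(- \frac{1531}{795} + 1099\right) = \left(\left(-959 - 4801\right) + 8513\right) \frac{872174}{795} = \left(-5760 + 8513\right) \frac{872174}{795} = 2753 \cdot \frac{872174}{795} = \frac{2401095022}{795} \approx 3.0202 \cdot 10^{6}$)
$- 8 Q = \left(-8\right) \frac{2401095022}{795} = - \frac{19208760176}{795}$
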